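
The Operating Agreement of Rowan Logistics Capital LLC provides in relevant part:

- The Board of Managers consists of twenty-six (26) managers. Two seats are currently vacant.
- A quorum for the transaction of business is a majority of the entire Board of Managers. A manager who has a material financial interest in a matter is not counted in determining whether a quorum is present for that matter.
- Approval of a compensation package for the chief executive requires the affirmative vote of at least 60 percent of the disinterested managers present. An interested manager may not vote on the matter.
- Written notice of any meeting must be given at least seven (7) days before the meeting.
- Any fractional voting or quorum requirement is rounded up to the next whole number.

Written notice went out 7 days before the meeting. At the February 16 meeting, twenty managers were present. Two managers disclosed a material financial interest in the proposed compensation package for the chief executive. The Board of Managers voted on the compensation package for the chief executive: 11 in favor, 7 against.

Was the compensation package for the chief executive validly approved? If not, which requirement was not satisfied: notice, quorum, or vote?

Notice: 7 days given; 7 required (7 ≥ 7). Satisfied.
Quorum: 20 present, but the 2 interested managers do not count, leaving 18. Quorum is 14. Satisfied.
Vote: the compensation package for the chief executive requires three-fifths of the disinterested managers present (20 − 2 = 18). 3/5 of 18 = 10.80, rounded up to 11, so 11 affirmative votes are needed; 11 voted in favor. Satisfied.

Valid — all requirements satisfied.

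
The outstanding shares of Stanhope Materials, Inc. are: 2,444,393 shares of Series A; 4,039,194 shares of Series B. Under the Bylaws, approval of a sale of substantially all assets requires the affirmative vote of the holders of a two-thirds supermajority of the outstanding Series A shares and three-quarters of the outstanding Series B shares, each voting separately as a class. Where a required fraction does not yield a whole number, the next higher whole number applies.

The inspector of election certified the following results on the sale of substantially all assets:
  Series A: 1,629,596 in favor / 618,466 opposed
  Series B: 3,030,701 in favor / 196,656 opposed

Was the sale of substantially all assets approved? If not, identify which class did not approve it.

Approved — every class gave the required vote.

Series A: 2/3 of 2444393 = 1629595.33, rounded up to 1629596; 1,629,596 required, 1,629,596 in favor — approved.
Series B: 3/4 of 4039194 = 3029395.50, rounded up to 3029396; 3,029,396 required, 3,030,701 in favor — approved.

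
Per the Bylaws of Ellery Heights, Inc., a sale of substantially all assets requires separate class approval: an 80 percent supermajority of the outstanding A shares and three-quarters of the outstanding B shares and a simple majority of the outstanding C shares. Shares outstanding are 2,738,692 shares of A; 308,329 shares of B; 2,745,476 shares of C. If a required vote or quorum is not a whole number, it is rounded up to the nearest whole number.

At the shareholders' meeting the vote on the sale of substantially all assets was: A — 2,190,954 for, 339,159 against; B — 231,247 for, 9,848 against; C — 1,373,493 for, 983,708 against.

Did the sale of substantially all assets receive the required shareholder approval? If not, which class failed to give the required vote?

Approved — every class gave the required vote.

A: 4/5 of 2738692 = 2190953.60, rounded up to 2190954; 2,190,954 required, 2,190,954 in favor — approved.
B: 3/4 of 308329 = 231246.75, rounded up to 231247; 231,247 required, 231,247 in favor — approved.
C: a majority of 2745476 is 1372739; 1,372,739 required, 1,373,493 in favor — approved.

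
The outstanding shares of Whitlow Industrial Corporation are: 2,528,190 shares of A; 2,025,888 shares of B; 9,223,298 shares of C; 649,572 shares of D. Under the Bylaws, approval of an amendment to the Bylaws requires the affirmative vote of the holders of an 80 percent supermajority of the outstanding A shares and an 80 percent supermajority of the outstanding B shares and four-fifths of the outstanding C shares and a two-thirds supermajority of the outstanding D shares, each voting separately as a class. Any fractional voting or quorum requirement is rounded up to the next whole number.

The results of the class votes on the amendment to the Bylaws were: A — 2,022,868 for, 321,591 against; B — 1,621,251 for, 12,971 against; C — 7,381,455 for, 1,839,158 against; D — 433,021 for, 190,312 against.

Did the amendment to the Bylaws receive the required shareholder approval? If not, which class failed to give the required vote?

A: 4/5 of 2528190 = 2022552; 2,022,552 required, 2,022,868 in favor — approved.
B: 4/5 of 2025888 = 1620710.40, rounded up to 1620711; 1,620,711 required, 1,621,251 in favor — approved.
C: 4/5 of 9223298 = 7378638.40, rounded up to 7378639; 7,378,639 required, 7,381,455 in favor — approved.
D: 2/3 of 649572 = 433048; 433,048 required, 433,021 in favor — not approved.

Not approved — the D shares did not give the required vote.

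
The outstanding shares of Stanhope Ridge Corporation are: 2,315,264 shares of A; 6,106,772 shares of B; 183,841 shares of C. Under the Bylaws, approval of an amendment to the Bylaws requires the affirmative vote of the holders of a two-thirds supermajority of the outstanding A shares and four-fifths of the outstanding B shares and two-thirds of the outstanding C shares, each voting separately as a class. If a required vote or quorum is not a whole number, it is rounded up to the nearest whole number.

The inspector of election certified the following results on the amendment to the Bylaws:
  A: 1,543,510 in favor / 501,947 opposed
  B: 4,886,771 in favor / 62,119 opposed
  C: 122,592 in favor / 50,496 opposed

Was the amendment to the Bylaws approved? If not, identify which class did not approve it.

Approved — every class gave the required vote.

A: 2/3 of 2315264 = 1543509.33, rounded up to 1543510; 1,543,510 required, 1,543,510 in favor — approved.
B: 4/5 of 6106772 = 4885417.60, rounded up to 4885418; 4,885,418 required, 4,886,771 in favor — approved.
C: 2/3 of 183841 = 122560.67, rounded up to 122561; 122,561 required, 122,592 in favor — approved.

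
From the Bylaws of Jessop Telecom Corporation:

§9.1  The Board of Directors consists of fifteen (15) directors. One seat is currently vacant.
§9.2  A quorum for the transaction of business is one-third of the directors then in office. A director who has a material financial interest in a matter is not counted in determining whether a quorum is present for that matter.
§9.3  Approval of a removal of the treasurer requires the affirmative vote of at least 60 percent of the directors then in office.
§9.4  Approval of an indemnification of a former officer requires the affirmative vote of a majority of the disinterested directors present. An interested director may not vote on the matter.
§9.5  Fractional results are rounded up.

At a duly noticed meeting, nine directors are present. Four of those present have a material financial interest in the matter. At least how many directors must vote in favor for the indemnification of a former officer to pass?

3

The indemnification of a former officer requires a majority of the disinterested directors present (9 − 4 = 5).
A majority of 5 is 3.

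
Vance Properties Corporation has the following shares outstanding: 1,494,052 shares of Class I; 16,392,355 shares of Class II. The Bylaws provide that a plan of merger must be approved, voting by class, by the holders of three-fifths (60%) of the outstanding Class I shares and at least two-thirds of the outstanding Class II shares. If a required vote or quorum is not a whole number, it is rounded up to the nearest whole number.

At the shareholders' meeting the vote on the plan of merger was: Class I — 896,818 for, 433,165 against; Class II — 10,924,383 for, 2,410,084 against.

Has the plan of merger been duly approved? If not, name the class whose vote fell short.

Not approved — the Class II shares did not give the required vote.

Class I: 3/5 of 1494052 = 896431.20, rounded up to 896432; 896,432 required, 896,818 in favor — approved.
Class II: 2/3 of 16392355 = 10928236.67, rounded up to 10928237; 10,928,237 required, 10,924,383 in favor — not approved.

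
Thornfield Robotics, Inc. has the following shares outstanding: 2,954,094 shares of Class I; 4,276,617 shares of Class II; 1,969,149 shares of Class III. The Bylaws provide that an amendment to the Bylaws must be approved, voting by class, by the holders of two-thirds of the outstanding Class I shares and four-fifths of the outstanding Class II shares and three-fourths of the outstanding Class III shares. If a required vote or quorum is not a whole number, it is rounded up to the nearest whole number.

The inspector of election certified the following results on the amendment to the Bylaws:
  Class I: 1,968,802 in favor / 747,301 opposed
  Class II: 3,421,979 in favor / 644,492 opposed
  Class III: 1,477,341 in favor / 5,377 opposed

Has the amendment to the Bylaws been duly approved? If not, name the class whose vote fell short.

Not approved — the Class I shares did not give the required vote.

Class I: 2/3 of 2954094 = 1969396; 1,969,396 required, 1,968,802 in favor — not approved.
Class II: 4/5 of 4276617 = 3421293.60, rounded up to 3421294; 3,421,294 required, 3,421,979 in favor — approved.
Class III: 3/4 of 1969149 = 1476861.75, rounded up to 1476862; 1,476,862 required, 1,477,341 in favor — approved.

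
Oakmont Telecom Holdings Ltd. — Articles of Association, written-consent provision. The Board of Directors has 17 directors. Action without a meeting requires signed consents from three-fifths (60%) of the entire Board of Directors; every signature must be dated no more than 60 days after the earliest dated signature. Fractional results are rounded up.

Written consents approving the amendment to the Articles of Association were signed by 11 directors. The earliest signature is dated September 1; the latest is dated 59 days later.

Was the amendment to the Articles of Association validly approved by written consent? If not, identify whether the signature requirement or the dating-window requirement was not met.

Effective — both the signature and dating-window requirements are satisfied.

Signatures required: three-fifths (60%) of 17 — 3/5 of 17 = 10.20, rounded up to 11, so 11 needed; 11 signed. Sufficient.
Dating window: the latest signature is 59 days after the earliest; the limit is 60 days. Within the window.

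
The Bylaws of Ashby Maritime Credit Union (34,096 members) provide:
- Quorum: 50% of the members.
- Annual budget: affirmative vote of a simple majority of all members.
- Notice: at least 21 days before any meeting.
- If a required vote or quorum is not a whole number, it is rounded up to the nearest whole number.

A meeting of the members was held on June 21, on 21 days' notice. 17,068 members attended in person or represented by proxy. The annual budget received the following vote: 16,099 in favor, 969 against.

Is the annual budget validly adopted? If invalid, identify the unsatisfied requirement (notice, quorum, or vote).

Invalid — vote requirement not satisfied.

Notice: 21 days given; 21 required. Satisfied.
Quorum: 50% of 34,096 = 17,048; 17,068 present. Satisfied.
Vote: requires a majority of all members (34,096); a majority of 34096 is 17049, so 17,049 needed; 16,099 in favor. Not satisfied.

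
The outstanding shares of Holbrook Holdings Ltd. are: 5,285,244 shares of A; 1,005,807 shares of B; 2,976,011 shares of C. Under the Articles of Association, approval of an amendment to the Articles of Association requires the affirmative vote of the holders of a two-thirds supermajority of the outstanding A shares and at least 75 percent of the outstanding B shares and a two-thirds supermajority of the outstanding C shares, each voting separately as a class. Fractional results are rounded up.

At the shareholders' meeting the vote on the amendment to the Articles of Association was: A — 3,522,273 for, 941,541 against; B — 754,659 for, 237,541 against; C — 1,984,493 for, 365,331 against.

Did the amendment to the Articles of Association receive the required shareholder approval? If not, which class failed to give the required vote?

A: 2/3 of 5285244 = 3523496; 3,523,496 required, 3,522,273 in favor — not approved.
B: 3/4 of 1005807 = 754355.25, rounded up to 754356; 754,356 required, 754,659 in favor — approved.
C: 2/3 of 2976011 = 1984007.33, rounded up to 1984008; 1,984,008 required, 1,984,493 in favor — approved.

Not approved — the A shares did not give the required vote.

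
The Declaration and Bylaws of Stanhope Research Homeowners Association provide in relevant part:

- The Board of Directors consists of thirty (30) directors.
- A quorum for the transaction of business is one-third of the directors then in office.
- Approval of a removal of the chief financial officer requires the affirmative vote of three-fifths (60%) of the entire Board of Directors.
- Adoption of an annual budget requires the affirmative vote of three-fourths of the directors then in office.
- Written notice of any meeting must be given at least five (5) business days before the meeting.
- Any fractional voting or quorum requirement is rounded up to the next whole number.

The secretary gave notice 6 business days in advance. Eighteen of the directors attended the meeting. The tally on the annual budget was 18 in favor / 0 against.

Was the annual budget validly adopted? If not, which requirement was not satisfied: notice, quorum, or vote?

Invalid — vote requirement not satisfied.

Notice: 6 business days given; 5 required (6 ≥ 5). Satisfied.
Quorum: 18 present; quorum is 10. Satisfied.
Vote: the annual budget requires three-fourths of the directors then in office (30). 3/4 of 30 = 22.50, rounded up to 23, so 23 affirmative votes are needed; 18 voted in favor. Not satisfied.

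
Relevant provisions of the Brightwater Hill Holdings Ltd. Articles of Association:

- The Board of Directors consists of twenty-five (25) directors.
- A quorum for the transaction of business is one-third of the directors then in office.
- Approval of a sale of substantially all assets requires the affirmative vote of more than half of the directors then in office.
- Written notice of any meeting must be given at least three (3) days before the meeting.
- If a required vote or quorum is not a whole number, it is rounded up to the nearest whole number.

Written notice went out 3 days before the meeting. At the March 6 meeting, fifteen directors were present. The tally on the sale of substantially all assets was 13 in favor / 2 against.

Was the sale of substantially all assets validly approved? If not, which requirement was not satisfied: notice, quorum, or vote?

Notice: 3 days given; 3 required (3 ≥ 3). Satisfied.
Quorum: 15 present; quorum is 9. Satisfied.
Vote: the sale of substantially all assets requires a majority of the directors then in office (25). A majority of 25 is 13, so 13 affirmative votes are needed; 13 voted in favor. Satisfied.

Valid — all requirements satisfied.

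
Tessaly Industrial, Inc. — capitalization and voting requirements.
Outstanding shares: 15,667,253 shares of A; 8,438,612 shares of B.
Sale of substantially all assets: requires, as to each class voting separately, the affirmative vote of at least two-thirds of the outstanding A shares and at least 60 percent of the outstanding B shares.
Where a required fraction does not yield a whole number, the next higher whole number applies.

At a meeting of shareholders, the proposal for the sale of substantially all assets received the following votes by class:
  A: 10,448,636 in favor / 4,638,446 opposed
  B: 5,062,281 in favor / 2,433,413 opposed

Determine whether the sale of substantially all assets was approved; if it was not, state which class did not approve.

A: 2/3 of 15667253 = 10444835.33, rounded up to 10444836; 10,444,836 required, 10,448,636 in favor — approved.
B: 3/5 of 8438612 = 5063167.20, rounded up to 5063168; 5,063,168 required, 5,062,281 in favor — not approved.

Not approved — the B shares did not give the required vote.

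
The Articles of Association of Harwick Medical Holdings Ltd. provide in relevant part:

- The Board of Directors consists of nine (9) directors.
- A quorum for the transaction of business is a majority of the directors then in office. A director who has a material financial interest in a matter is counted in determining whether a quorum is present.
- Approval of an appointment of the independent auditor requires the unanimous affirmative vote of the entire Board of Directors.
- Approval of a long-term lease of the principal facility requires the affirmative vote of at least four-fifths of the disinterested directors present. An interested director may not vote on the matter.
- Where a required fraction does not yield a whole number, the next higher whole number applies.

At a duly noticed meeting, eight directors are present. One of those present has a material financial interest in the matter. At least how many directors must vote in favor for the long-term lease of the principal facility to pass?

6

The long-term lease of the principal facility requires four-fifths of the disinterested directors present (8 − 1 = 7).
4/5 of 7 = 5.60, rounded up to 6.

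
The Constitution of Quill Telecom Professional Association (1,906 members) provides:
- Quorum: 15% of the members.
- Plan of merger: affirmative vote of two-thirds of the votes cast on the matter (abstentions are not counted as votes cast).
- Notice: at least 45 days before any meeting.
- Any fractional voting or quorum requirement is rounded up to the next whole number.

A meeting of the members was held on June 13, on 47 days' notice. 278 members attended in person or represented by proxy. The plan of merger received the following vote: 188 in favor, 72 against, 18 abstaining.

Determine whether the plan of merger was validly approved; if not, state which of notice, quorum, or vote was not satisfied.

Invalid — quorum requirement not satisfied.

Notice: 47 days given; 45 required. Satisfied.
Quorum: 15% of 1,906 = 285.90, rounded up to 286; 278 present. Not satisfied.
Vote: requires two-thirds of the votes cast (278 − 18 abstaining = 260); 2/3 of 260 = 173.33, rounded up to 174, so 174 needed; 188 in favor. Satisfied.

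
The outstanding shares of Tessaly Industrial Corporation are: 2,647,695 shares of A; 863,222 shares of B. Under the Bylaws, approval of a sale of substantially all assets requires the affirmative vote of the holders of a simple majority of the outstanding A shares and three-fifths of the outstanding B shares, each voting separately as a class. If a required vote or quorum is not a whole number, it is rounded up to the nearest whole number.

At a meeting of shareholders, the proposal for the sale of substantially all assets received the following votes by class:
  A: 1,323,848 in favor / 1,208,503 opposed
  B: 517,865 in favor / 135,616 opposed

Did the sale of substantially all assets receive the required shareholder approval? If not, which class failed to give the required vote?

Not approved — the B shares did not give the required vote.

A: a majority of 2647695 is 1323848; 1,323,848 required, 1,323,848 in favor — approved.
B: 3/5 of 863222 = 517933.20, rounded up to 517934; 517,934 required, 517,865 in favor — not approved.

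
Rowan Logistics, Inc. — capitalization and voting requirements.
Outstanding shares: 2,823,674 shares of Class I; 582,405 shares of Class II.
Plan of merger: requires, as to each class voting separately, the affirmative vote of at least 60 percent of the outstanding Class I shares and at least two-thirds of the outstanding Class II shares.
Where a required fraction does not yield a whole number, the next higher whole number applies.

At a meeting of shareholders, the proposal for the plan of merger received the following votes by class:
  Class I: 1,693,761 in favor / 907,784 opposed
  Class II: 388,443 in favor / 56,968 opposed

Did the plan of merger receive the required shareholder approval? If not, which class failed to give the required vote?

Not approved — the Class I shares did not give the required vote.

Class I: 3/5 of 2823674 = 1694204.40, rounded up to 1694205; 1,694,205 required, 1,693,761 in favor — not approved.
Class II: 2/3 of 582405 = 388270; 388,270 required, 388,443 in favor — approved.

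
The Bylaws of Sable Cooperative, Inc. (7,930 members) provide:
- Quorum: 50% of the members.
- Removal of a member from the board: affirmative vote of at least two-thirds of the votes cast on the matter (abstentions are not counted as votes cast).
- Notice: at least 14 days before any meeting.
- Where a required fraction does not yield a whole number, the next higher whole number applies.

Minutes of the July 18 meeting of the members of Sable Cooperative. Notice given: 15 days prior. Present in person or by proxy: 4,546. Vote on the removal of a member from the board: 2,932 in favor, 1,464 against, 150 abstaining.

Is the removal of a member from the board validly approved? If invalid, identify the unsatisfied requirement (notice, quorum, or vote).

Valid — all requirements satisfied.

Notice: 15 days given; 14 required. Satisfied.
Quorum: 50% of 7,930 = 3,965; 4,546 present. Satisfied.
Vote: requires two-thirds of the votes cast (4,546 − 150 abstaining = 4,396); 2/3 of 4396 = 2930.67, rounded up to 2931, so 2,931 needed; 2,932 in favor. Satisfied.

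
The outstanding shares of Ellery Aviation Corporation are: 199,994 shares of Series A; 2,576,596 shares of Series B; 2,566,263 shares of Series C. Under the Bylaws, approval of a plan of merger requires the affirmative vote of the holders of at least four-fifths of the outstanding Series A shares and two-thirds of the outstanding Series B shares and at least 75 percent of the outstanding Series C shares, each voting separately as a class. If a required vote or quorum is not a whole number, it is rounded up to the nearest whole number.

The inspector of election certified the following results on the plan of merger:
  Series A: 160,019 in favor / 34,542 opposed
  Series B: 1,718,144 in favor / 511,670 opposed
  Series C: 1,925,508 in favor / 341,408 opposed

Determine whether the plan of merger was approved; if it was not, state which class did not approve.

Approved — every class gave the required vote.

Series A: 4/5 of 199994 = 159995.20, rounded up to 159996; 159,996 required, 160,019 in favor — approved.
Series B: 2/3 of 2576596 = 1717730.67, rounded up to 1717731; 1,717,731 required, 1,718,144 in favor — approved.
Series C: 3/4 of 2566263 = 1924697.25, rounded up to 1924698; 1,924,698 required, 1,925,508 in favor — approved.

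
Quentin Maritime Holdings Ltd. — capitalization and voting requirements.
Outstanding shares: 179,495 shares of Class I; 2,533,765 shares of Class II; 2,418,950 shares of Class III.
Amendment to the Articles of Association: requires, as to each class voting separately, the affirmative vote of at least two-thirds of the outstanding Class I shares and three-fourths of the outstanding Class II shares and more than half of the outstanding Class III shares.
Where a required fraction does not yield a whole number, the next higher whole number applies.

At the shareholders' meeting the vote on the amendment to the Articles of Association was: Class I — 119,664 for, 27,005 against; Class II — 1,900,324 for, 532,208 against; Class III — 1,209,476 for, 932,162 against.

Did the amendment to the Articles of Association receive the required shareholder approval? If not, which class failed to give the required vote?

Approved — every class gave the required vote.

Class I: 2/3 of 179495 = 119663.33, rounded up to 119664; 119,664 required, 119,664 in favor — approved.
Class II: 3/4 of 2533765 = 1900323.75, rounded up to 1900324; 1,900,324 required, 1,900,324 in favor — approved.
Class III: a majority of 2418950 is 1209476; 1,209,476 required, 1,209,476 in favor — approved.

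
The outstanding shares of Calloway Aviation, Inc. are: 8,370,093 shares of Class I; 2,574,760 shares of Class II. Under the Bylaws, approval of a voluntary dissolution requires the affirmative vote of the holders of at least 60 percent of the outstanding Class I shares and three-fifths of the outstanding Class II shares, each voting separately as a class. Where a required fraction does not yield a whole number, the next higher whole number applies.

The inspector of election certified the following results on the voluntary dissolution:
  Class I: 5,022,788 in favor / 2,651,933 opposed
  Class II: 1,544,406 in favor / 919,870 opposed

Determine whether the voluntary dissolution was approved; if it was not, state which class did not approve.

Not approved — the Class II shares did not give the required vote.

Class I: 3/5 of 8370093 = 5022055.80, rounded up to 5022056; 5,022,056 required, 5,022,788 in favor — approved.
Class II: 3/5 of 2574760 = 1544856; 1,544,856 required, 1,544,406 in favor — not approved.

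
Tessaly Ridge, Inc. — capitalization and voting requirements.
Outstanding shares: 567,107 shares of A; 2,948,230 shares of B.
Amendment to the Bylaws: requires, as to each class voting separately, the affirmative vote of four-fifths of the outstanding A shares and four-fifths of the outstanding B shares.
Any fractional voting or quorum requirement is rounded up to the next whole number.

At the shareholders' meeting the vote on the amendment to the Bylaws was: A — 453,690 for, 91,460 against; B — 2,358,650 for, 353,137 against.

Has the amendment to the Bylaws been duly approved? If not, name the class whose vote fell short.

Approved — every class gave the required vote.

A: 4/5 of 567107 = 453685.60, rounded up to 453686; 453,686 required, 453,690 in favor — approved.
B: 4/5 of 2948230 = 2358584; 2,358,584 required, 2,358,650 in favor — approved.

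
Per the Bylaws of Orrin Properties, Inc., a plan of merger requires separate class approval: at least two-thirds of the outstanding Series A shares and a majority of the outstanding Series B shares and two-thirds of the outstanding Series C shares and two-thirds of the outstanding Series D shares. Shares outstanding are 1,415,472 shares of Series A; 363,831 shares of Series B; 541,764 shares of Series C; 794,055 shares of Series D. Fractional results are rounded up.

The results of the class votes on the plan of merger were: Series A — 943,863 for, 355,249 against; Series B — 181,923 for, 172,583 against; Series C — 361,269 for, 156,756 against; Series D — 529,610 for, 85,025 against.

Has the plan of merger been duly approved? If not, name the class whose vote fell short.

Approved — every class gave the required vote.

Series A: 2/3 of 1415472 = 943648; 943,648 required, 943,863 in favor — approved.
Series B: a majority of 363831 is 181916; 181,916 required, 181,923 in favor — approved.
Series C: 2/3 of 541764 = 361176; 361,176 required, 361,269 in favor — approved.
Series D: 2/3 of 794055 = 529370; 529,370 required, 529,610 in favor — approved.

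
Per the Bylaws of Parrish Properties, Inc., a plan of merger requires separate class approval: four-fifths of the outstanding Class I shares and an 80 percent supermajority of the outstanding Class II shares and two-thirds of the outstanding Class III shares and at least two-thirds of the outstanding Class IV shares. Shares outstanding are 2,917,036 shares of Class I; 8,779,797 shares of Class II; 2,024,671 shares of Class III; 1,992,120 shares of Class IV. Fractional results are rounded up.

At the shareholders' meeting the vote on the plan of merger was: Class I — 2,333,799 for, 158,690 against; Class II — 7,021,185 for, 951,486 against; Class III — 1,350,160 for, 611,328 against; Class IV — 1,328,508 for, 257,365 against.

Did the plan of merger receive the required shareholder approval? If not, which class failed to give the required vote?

Not approved — the Class II shares did not give the required vote.

Class I: 4/5 of 2917036 = 2333628.80, rounded up to 2333629; 2,333,629 required, 2,333,799 in favor — approved.
Class II: 4/5 of 8779797 = 7023837.60, rounded up to 7023838; 7,023,838 required, 7,021,185 in favor — not approved.
Class III: 2/3 of 2024671 = 1349780.67, rounded up to 1349781; 1,349,781 required, 1,350,160 in favor — approved.
Class IV: 2/3 of 1992120 = 1328080; 1,328,080 required, 1,328,508 in favor — approved.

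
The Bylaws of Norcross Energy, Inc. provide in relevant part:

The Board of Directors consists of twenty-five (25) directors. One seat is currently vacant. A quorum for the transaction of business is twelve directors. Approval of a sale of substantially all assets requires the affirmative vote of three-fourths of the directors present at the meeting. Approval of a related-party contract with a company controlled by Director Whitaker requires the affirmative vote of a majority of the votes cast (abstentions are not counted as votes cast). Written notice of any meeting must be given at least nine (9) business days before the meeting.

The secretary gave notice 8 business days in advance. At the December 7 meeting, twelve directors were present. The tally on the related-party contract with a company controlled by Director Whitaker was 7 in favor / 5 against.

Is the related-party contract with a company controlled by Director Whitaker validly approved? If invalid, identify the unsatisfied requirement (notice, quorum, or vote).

Invalid — notice requirement not satisfied.

Notice: 8 business days given; 9 required (8 < 9). Not satisfied.
Quorum: 12 present; quorum is 12. Satisfied.
Vote: the related-party contract with a company controlled by Director Whitaker requires a majority of the votes cast (12). A majority of 12 is 7, so 7 affirmative votes are needed; 7 voted in favor. Satisfied.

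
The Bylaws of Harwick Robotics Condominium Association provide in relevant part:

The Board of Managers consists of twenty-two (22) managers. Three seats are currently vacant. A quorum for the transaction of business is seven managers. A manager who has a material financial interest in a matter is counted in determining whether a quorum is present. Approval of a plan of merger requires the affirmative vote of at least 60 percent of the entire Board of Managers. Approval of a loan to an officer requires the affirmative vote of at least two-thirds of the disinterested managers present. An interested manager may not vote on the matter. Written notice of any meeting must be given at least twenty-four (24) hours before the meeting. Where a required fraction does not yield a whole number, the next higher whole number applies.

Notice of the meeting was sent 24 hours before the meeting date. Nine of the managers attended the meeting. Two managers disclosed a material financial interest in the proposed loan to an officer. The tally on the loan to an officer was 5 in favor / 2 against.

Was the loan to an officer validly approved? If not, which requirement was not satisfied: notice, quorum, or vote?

Valid — all requirements satisfied.

Notice: 24 hours given; 24 required (24 ≥ 24). Satisfied.
Quorum: 9 present (interested managers count toward quorum); quorum is 7. Satisfied.
Vote: the loan to an officer requires two-thirds of the disinterested managers present (9 − 2 = 7). 2/3 of 7 = 4.67, rounded up to 5, so 5 affirmative votes are needed; 5 voted in favor. Satisfied.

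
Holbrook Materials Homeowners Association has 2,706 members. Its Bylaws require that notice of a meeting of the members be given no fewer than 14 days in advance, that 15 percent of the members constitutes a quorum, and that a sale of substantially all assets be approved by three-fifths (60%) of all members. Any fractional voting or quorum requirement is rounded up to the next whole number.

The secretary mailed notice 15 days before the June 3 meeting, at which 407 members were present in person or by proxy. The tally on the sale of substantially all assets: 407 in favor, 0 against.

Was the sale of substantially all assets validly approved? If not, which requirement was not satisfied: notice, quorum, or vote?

Notice: 15 days given; 14 required. Satisfied.
Quorum: 15% of 2,706 = 405.90, rounded up to 406; 407 present. Satisfied.
Vote: requires three-fifths of all members (2,706); 3/5 of 2706 = 1623.60, rounded up to 1624, so 1,624 needed; 407 in favor. Not satisfied.

Invalid — vote requirement not satisfied.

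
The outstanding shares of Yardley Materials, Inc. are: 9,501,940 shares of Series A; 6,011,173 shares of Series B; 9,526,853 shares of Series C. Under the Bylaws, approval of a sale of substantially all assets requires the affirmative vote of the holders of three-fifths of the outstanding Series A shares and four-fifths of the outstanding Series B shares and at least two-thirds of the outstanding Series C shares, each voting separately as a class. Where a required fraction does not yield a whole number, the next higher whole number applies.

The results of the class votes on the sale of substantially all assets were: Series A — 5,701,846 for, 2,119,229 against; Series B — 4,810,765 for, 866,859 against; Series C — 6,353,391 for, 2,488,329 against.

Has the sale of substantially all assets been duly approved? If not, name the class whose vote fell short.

Approved — every class gave the required vote.

Series A: 3/5 of 9501940 = 5701164; 5,701,164 required, 5,701,846 in favor — approved.
Series B: 4/5 of 6011173 = 4808938.40, rounded up to 4808939; 4,808,939 required, 4,810,765 in favor — approved.
Series C: 2/3 of 9526853 = 6351235.33, rounded up to 6351236; 6,351,236 required, 6,353,391 in favor — approved.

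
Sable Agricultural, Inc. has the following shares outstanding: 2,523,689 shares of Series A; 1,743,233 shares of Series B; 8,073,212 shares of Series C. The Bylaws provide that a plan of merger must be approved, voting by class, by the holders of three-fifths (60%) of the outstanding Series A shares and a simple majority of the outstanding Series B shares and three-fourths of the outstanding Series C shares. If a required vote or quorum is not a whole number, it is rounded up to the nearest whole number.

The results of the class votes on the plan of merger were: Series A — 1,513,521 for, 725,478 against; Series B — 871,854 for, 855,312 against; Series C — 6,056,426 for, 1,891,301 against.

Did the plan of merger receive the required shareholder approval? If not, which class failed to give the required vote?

Series A: 3/5 of 2523689 = 1514213.40, rounded up to 1514214; 1,514,214 required, 1,513,521 in favor — not approved.
Series B: a majority of 1743233 is 871617; 871,617 required, 871,854 in favor — approved.
Series C: 3/4 of 8073212 = 6054909; 6,054,909 required, 6,056,426 in favor — approved.

Not approved — the Series A shares did not give the required vote.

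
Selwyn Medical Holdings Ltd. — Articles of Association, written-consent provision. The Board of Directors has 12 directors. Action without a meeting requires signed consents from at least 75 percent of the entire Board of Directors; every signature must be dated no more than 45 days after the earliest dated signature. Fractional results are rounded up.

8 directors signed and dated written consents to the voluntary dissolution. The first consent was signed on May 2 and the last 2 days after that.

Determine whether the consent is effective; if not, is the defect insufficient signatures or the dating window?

Not effective — insufficient signatures.

Signatures required: at least 75 percent of 12 — 3/4 of 12 = 9, so 9 needed; 8 signed. Insufficient.
Dating window: the latest signature is 2 days after the earliest; the limit is 45 days. Within the window.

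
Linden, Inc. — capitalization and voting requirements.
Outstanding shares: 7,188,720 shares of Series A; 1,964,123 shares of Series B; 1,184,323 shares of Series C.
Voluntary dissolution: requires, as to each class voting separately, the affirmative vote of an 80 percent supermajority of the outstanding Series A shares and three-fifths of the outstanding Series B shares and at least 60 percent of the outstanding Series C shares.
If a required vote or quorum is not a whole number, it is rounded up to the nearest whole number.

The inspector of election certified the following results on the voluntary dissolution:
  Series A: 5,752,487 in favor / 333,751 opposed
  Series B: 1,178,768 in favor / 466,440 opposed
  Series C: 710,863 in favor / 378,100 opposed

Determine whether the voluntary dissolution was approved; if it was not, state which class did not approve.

Approved — every class gave the required vote.

Series A: 4/5 of 7188720 = 5750976; 5,750,976 required, 5,752,487 in favor — approved.
Series B: 3/5 of 1964123 = 1178473.80, rounded up to 1178474; 1,178,474 required, 1,178,768 in favor — approved.
Series C: 3/5 of 1184323 = 710593.80, rounded up to 710594; 710,594 required, 710,863 in favor — approved.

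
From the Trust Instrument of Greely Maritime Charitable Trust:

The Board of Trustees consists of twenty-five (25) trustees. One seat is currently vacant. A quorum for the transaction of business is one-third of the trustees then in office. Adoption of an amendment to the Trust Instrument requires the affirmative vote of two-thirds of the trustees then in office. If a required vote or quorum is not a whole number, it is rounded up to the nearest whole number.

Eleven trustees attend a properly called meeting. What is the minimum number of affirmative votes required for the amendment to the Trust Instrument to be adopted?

16

The amendment to the Trust Instrument requires two-thirds of the trustees then in office (24).
2/3 of 24 = 16.
(Only 11 can vote, so the amendment to the Trust Instrument cannot pass at this meeting, but the required vote is still 16.)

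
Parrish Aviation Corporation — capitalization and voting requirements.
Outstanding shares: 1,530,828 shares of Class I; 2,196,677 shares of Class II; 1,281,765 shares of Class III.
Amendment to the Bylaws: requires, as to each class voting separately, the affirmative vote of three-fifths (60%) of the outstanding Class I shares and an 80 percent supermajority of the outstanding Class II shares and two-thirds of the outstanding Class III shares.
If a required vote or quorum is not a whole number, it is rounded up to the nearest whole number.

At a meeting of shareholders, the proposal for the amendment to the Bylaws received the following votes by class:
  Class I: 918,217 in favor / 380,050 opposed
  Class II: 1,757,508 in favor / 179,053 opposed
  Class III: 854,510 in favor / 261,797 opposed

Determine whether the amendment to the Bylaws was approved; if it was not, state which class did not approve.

Class I: 3/5 of 1530828 = 918496.80, rounded up to 918497; 918,497 required, 918,217 in favor — not approved.
Class II: 4/5 of 2196677 = 1757341.60, rounded up to 1757342; 1,757,342 required, 1,757,508 in favor — approved.
Class III: 2/3 of 1281765 = 854510; 854,510 required, 854,510 in favor — approved.

Not approved — the Class I shares did not give the required vote.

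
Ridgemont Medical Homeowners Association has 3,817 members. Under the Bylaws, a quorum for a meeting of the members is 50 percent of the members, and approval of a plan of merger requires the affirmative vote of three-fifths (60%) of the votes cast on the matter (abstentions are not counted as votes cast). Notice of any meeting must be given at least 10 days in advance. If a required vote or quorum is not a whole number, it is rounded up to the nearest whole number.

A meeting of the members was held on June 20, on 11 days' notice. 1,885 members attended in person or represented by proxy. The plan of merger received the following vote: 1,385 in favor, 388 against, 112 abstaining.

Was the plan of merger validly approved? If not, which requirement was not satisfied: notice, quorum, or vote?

Notice: 11 days given; 10 required. Satisfied.
Quorum: 50% of 3,817 = 1,908.50, rounded up to 1,909; 1,885 present. Not satisfied.
Vote: requires three-fifths of the votes cast (1,885 − 112 abstaining = 1,773); 3/5 of 1773 = 1063.80, rounded up to 1064, so 1,064 needed; 1,385 in favor. Satisfied.

Invalid — quorum requirement not satisfied.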